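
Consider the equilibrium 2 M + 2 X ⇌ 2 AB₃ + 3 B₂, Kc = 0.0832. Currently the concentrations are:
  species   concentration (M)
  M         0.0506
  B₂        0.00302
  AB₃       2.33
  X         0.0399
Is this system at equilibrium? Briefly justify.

no; Q < K, reaction proceeds forward

Qc = [AB₃]²·[B₂]³ / ([M]²·[X]²) = (2.33)²·(0.00302)³ / ((0.0506)²·(0.0399)²) = 0.0367
Qc = 0.0367 < Kc = 0.0832: net forward reaction.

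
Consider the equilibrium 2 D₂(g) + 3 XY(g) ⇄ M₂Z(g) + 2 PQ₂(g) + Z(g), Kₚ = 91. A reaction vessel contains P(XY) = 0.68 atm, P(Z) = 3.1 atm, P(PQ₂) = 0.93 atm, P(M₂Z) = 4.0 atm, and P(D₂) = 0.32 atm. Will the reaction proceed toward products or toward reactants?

reverse (toward reactants)

Qₚ = P(M₂Z)·P(PQ₂)²·P(Z) / (P(D₂)²·P(XY)³) = (4.0)·(0.93)²·(3.1) / ((0.32)²·(0.68)³) = 330
Qₚ = 330 > Kₚ = 91, so the reverse reaction proceeds.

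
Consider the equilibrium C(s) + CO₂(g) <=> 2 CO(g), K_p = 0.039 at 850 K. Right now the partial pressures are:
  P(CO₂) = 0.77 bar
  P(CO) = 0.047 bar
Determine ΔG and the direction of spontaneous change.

(C is a pure solid — omitted from Q_p.)
Q_p = P(CO)² / P(CO₂) = (0.047)² / (0.77) = 0.00287
ΔG = RT ln(Q_p/K_p) = (8.314 J mol⁻¹ K⁻¹)(850 K) × ln(0.00287/0.039)
   = (7.067 kJ/mol)(-2.609) = -18.4 kJ/mol
ΔG < 0, so the forward reaction is spontaneous (proceeds forward).

ΔG = -18.4 kJ/mol; the forward reaction is spontaneous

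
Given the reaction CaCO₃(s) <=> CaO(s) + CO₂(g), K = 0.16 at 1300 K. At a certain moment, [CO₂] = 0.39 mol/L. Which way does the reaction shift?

(CaCO₃, CaO are pure solids — omitted from Q.)
Q = [CO₂] = 0.39
Q = 0.39 > K = 0.16, so the reverse reaction proceeds.

to the left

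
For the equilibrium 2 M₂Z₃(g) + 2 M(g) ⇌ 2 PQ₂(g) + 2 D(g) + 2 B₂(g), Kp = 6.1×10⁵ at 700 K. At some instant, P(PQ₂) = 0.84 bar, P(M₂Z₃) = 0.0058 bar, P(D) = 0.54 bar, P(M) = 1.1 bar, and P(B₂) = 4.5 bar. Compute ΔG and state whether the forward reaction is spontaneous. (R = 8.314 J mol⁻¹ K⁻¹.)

ΔG = -10.4 kJ/mol; the forward reaction is spontaneous

Qp = P(PQ₂)²·P(D)²·P(B₂)² / (P(M₂Z₃)²·P(M)²) = (0.84)²·(0.54)²·(4.5)² / ((0.0058)²·(1.1)²) = 1.02×10⁵
ΔG = RT ln(Qp/Kp) = (8.314 J mol⁻¹ K⁻¹)(700 K) × ln(1.02×10⁵/6.1×10⁵)
   = (5.820 kJ/mol)(-1.788) = -10.4 kJ/mol
ΔG < 0, so the forward reaction is spontaneous (proceeds forward).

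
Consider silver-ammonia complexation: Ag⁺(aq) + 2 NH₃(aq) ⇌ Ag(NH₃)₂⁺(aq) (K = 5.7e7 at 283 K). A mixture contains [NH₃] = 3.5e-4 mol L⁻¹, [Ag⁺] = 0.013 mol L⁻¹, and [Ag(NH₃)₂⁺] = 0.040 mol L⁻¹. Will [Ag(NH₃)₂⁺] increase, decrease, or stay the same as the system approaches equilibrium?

increase

Q = [Ag(NH₃)₂⁺] / ([Ag⁺]·[NH₃]²) = (0.040) / ((0.013)·(3.5e-4)²) = 2.5e7
Q = 2.5e7 < K = 5.7e7: net forward reaction.
Ag(NH₃)₂⁺ is a product, so it increases.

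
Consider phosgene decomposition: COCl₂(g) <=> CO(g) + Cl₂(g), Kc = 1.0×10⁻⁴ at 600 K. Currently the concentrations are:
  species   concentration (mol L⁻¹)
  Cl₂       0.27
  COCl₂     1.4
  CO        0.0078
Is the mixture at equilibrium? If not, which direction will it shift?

Qc = [CO]·[Cl₂] / [COCl₂] = (0.0078)·(0.27) / (1.4) = 0.0015
Qc = 0.0015 > Kc = 1.0×10⁻⁴: net reverse reaction.

no; Q > K, reaction proceeds in reverse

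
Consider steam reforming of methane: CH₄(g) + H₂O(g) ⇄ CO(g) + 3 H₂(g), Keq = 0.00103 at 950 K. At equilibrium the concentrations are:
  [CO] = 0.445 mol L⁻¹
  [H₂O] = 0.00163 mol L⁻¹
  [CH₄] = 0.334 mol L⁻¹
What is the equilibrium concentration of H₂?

At equilibrium, Keq = [CO]·[H₂]³ / ([CH₄]·[H₂O]) = 0.00103.
(0.445)·([H₂])³ / ((0.334)·(0.00163)) = 0.00103
[H₂]³ = 1.26e-6 ⇒ [H₂] = 0.0108 mol L⁻¹

[H₂] = 0.0108 mol L⁻¹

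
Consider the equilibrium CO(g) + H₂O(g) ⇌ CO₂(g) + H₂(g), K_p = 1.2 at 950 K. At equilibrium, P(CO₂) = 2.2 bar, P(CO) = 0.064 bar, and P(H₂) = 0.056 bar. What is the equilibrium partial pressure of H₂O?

P(H₂O) = 1.6 bar

At equilibrium, K_p = P(CO₂)·P(H₂) / (P(CO)·P(H₂O)) = 1.2.
(2.2)·(0.056) / ((0.064)·(P(H₂O))) = 1.2
P(H₂O) = 1.60 = 1.6 bar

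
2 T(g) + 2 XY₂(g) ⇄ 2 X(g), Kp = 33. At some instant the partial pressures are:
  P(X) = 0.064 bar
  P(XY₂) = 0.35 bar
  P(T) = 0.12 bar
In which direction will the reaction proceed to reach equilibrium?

Qp = P(X)² / (P(T)²·P(XY₂)²) = (0.064)² / ((0.12)²·(0.35)²) = 2.3
Qp = 2.3 < Kp = 33, so the forward reaction proceeds.

toward products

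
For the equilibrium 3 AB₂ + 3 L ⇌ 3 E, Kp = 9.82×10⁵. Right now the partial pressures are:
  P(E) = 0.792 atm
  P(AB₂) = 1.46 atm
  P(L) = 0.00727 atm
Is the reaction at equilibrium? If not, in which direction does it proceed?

to the right

Qp = P(E)³ / (P(AB₂)³·P(L)³) = (0.792)³ / ((1.46)³·(0.00727)³) = 4.15×10⁵
Qp = 4.15×10⁵ < Kp = 9.82×10⁵, so the forward reaction proceeds.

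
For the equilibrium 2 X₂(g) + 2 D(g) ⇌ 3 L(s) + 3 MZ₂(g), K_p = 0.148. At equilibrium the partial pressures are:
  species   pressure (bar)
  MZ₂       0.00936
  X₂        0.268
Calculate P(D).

(L is a pure solid — omitted from K_p.)
At equilibrium, K_p = P(MZ₂)³ / (P(X₂)²·P(D)²) = 0.148.
(0.00936)³ / ((0.268)²·(P(D))²) = 0.148
P(D)² = 7.71e-5 ⇒ P(D) = 0.00878 bar

P(D) = 0.00878 bar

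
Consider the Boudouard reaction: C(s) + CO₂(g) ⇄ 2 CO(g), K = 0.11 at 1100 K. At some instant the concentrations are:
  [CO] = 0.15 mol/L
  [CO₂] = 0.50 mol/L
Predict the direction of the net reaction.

(C is a pure solid — omitted from Q.)
Q = [CO]² / [CO₂] = (0.15)² / (0.50) = 0.045
Q = 0.045 < K = 0.11, so the forward reaction proceeds.

in the forward direction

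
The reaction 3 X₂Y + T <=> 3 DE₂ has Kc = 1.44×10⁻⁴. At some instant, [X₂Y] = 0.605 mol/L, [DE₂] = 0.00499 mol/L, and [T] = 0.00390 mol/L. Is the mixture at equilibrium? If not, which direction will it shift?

Qc = [DE₂]³ / ([X₂Y]³·[T]) = (0.00499)³ / ((0.605)³·(0.00390)) = 1.44×10⁻⁴
Qc = 1.44×10⁻⁴ = Kc; the system is at equilibrium.

yes, at equilibrium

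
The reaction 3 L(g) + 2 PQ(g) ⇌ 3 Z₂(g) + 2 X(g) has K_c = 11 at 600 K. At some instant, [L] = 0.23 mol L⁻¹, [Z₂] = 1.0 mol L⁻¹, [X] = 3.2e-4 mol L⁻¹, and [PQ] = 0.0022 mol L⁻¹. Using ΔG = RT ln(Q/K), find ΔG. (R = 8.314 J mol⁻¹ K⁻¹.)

ΔG = -9.20 kJ/mol

Q_c = [Z₂]³·[X]² / ([L]³·[PQ]²) = (1.0)³·(3.2e-4)² / ((0.23)³·(0.0022)²) = 1.74
ΔG = RT ln(Q_c/K_c) = (8.314 J mol⁻¹ K⁻¹)(600 K) × ln(1.74/11)
   = (4.988 kJ/mol)(-1.844) = -9.20 kJ/mol
ΔG < 0, so the forward reaction is spontaneous (proceeds forward).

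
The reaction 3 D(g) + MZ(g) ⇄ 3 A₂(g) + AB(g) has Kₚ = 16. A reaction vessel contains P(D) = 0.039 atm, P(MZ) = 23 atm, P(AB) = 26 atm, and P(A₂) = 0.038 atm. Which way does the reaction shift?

in the forward direction

Qₚ = P(A₂)³·P(AB) / (P(D)³·P(MZ)) = (0.038)³·(26) / ((0.039)³·(23)) = 1.0
Qₚ = 1.0 < Kₚ = 16, so the forward reaction proceeds.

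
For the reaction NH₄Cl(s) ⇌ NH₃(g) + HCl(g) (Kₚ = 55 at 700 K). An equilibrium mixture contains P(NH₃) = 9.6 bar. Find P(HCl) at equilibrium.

(NH₄Cl is a pure solid — omitted from Kₚ.)
At equilibrium, Kₚ = P(NH₃)·P(HCl) = 55.
(9.6)·(P(HCl)) = 55
P(HCl) = 5.73 = 5.7 bar

P(HCl) = 5.7 bar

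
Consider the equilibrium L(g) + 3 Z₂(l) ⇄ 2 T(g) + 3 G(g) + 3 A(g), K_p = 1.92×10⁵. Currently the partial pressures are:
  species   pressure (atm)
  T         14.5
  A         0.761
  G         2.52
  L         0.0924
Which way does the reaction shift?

(Z₂ is a pure liquid — omitted from Q_p.)
Q_p = P(T)²·P(G)³·P(A)³ / P(L) = (14.5)²·(2.52)³·(0.761)³ / (0.0924) = 16000
Q_p = 16000 < K_p = 1.92×10⁵, so the forward reaction proceeds.

in the forward direction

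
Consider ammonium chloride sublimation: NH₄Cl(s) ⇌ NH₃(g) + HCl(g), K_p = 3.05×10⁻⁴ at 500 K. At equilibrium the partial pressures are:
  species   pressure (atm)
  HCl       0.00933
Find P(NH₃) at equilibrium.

(NH₄Cl is a pure solid — omitted from K_p.)
At equilibrium, K_p = P(NH₃)·P(HCl) = 3.05×10⁻⁴.
(P(NH₃))·(0.00933) = 3.05×10⁻⁴
P(NH₃) = 0.0327 atm

P(NH₃) = 0.0327 atm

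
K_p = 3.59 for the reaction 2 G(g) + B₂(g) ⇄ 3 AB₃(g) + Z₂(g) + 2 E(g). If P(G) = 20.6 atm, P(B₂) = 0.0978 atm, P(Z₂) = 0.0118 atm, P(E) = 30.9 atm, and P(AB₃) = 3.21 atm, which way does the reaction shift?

in the reverse direction

Q_p = P(AB₃)³·P(Z₂)·P(E)² / (P(G)²·P(B₂)) = (3.21)³·(0.0118)·(30.9)² / ((20.6)²·(0.0978)) = 8.98
Q_p = 8.98 > K_p = 3.59, so the reverse reaction proceeds.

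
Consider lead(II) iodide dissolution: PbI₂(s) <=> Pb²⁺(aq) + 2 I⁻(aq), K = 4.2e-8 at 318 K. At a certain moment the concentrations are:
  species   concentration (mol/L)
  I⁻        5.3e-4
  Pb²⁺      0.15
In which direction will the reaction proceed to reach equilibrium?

at equilibrium

(PbI₂ is a pure solid — omitted from Q.)
Q = [Pb²⁺]·[I⁻]² = (0.15)·(5.3e-4)² = 4.2e-8
Q = 4.2e-8 = K, so the system is already at equilibrium.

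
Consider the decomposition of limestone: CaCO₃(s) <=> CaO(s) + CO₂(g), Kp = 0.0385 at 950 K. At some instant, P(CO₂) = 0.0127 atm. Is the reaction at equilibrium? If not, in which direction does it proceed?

(CaCO₃, CaO are pure solids — omitted from Qp.)
Qp = P(CO₂) = 0.0127
Qp = 0.0127 < Kp = 0.0385, so the forward reaction proceeds.

in the forward direction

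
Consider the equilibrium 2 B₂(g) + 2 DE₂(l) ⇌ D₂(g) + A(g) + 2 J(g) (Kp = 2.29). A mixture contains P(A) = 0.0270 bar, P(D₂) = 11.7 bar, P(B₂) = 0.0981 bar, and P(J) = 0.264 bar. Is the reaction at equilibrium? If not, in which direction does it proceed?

at equilibrium

(DE₂ is a pure liquid — omitted from Qp.)
Qp = P(D₂)·P(A)·P(J)² / P(B₂)² = (11.7)·(0.0270)·(0.264)² / (0.0981)² = 2.29
Qp = 2.29 = Kp, so the system is already at equilibrium.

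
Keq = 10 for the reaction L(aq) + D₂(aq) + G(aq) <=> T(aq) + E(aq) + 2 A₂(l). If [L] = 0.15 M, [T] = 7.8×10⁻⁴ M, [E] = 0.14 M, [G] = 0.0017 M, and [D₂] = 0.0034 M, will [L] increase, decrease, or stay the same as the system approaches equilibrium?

(A₂ is a pure liquid — omitted from Q.)
Q = [T]·[E] / ([L]·[D₂]·[G]) = (7.8×10⁻⁴)·(0.14) / ((0.15)·(0.0034)·(0.0017)) = 130
Q = 130 > Keq = 10: net reverse reaction.
L is a reactant, so it increases.

increase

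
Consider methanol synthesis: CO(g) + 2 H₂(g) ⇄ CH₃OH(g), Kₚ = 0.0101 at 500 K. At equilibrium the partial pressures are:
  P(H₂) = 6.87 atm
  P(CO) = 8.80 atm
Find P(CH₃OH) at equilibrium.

P(CH₃OH) = 4.19 atm

At equilibrium, Kₚ = P(CH₃OH) / (P(CO)·P(H₂)²) = 0.0101.
(P(CH₃OH)) / ((8.80)·(6.87)²) = 0.0101
P(CH₃OH) = 4.19 atm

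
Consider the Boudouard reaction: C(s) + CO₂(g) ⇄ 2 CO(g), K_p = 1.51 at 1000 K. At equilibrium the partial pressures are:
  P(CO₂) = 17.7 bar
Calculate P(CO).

P(CO) = 5.17 bar

(C is a pure solid — omitted from K_p.)
At equilibrium, K_p = P(CO)² / P(CO₂) = 1.51.
(P(CO))² / (17.7) = 1.51
P(CO)² = 26.7 ⇒ P(CO) = 5.17 bar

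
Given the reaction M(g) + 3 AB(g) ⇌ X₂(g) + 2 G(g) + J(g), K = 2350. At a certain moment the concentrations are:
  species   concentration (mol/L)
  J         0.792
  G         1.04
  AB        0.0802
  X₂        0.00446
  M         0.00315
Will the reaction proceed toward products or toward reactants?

at equilibrium

Q = [X₂]·[G]²·[J] / ([M]·[AB]³) = (0.00446)·(1.04)²·(0.792) / ((0.00315)·(0.0802)³) = 2350
Q = 2350 = K, so the system is already at equilibrium.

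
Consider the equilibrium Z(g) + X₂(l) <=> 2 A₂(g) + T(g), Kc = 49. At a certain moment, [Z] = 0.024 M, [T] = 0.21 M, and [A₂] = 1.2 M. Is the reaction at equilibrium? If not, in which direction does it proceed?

toward products

(X₂ is a pure liquid — omitted from Qc.)
Qc = [A₂]²·[T] / [Z] = (1.2)²·(0.21) / (0.024) = 13
Qc = 13 < Kc = 49, so the forward reaction proceeds.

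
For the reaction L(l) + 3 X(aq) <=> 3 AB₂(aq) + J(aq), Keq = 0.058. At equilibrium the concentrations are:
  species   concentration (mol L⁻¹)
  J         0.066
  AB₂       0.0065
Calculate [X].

(L is a pure liquid — omitted from Keq.)
At equilibrium, Keq = [AB₂]³·[J] / [X]³ = 0.058.
(0.0065)³·(0.066) / ([X])³ = 0.058
[X]³ = 3.13×10⁻⁷ ⇒ [X] = 0.0068 mol L⁻¹

[X] = 0.0068 mol L⁻¹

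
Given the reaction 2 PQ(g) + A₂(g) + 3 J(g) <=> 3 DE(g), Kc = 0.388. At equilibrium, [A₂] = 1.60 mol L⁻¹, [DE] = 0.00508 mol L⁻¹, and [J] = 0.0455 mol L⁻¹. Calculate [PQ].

At equilibrium, Kc = [DE]³ / ([PQ]²·[A₂]·[J]³) = 0.388.
(0.00508)³ / (([PQ])²·(1.60)·(0.0455)³) = 0.388
[PQ]² = 0.00224 ⇒ [PQ] = 0.0473 mol L⁻¹

[PQ] = 0.0473 mol L⁻¹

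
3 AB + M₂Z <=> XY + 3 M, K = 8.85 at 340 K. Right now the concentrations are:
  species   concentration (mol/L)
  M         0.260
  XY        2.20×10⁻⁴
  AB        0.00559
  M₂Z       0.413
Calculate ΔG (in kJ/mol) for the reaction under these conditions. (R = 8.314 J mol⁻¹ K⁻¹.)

ΔG = 5.09 kJ/mol

Q = [XY]·[M]³ / ([AB]³·[M₂Z]) = (2.20×10⁻⁴)·(0.260)³ / ((0.00559)³·(0.413)) = 53.6
ΔG = RT ln(Q/K) = (8.314 J mol⁻¹ K⁻¹)(340 K) × ln(53.6/8.85)
   = (2.827 kJ/mol)(1.801) = 5.09 kJ/mol
ΔG > 0, so the forward reaction is non-spontaneous (proceeds in reverse).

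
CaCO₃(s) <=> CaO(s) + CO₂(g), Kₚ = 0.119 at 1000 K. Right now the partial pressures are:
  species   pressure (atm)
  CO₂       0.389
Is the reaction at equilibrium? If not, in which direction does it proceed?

(CaCO₃, CaO are pure solids — omitted from Qₚ.)
Qₚ = P(CO₂) = 0.389
Qₚ = 0.389 > Kₚ = 0.119, so the reverse reaction proceeds.

to the left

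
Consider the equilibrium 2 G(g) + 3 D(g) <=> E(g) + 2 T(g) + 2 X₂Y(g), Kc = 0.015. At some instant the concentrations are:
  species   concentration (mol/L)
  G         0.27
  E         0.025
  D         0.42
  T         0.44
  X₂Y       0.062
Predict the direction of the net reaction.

forward (toward products)

Qc = [E]·[T]²·[X₂Y]² / ([G]²·[D]³) = (0.025)·(0.44)²·(0.062)² / ((0.27)²·(0.42)³) = 0.0034
Qc = 0.0034 < Kc = 0.015, so the forward reaction proceeds.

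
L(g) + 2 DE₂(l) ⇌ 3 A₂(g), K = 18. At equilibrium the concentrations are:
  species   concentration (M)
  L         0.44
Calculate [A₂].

[A₂] = 2.0 M

(DE₂ is a pure liquid — omitted from K.)
At equilibrium, K = [A₂]³ / [L] = 18.
([A₂])³ / (0.44) = 18
[A₂]³ = 7.92 ⇒ [A₂] = 2.0 M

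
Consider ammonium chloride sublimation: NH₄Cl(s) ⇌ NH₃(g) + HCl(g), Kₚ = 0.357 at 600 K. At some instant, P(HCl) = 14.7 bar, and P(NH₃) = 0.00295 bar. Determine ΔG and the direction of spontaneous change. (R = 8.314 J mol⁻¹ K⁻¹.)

ΔG = -10.5 kJ/mol; the forward reaction is spontaneous

(NH₄Cl is a pure solid — omitted from Qₚ.)
Qₚ = P(NH₃)·P(HCl) = (0.00295)·(14.7) = 0.0434
ΔG = RT ln(Qₚ/Kₚ) = (8.314 J mol⁻¹ K⁻¹)(600 K) × ln(0.0434/0.357)
   = (4.988 kJ/mol)(-2.107) = -10.5 kJ/mol
ΔG < 0, so the forward reaction is spontaneous (proceeds forward).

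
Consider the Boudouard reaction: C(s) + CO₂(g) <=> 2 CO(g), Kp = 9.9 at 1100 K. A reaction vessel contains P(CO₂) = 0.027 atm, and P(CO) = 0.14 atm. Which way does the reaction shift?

(C is a pure solid — omitted from Qp.)
Qp = P(CO)² / P(CO₂) = (0.14)² / (0.027) = 0.73
Qp = 0.73 < Kp = 9.9, so the forward reaction proceeds.

in the forward direction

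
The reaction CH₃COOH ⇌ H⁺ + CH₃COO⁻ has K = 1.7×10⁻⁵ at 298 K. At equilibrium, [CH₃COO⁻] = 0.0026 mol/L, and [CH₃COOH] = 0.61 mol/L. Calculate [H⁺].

[H⁺] = 0.0040 mol/L

At equilibrium, K = [H⁺]·[CH₃COO⁻] / [CH₃COOH] = 1.7×10⁻⁵.
([H⁺])·(0.0026) / (0.61) = 1.7×10⁻⁵
[H⁺] = 0.00399 = 0.0040 mol/L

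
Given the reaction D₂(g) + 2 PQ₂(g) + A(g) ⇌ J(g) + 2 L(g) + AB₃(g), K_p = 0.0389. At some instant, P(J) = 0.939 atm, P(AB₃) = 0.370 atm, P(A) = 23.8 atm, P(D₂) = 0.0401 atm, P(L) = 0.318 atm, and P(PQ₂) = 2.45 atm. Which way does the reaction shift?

to the right

Q_p = P(J)·P(L)²·P(AB₃) / (P(D₂)·P(PQ₂)²·P(A)) = (0.939)·(0.318)²·(0.370) / ((0.0401)·(2.45)²·(23.8)) = 0.00613
Q_p = 0.00613 < K_p = 0.0389, so the forward reaction proceeds.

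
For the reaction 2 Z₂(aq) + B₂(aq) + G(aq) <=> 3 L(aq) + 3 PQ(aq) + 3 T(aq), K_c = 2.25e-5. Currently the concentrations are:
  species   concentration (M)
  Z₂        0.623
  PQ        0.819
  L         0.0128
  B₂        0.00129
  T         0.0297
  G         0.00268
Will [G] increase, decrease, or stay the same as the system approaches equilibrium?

Q_c = [L]³·[PQ]³·[T]³ / ([Z₂]²·[B₂]·[G]) = (0.0128)³·(0.819)³·(0.0297)³ / ((0.623)²·(0.00129)·(0.00268)) = 2.25e-5
Q_c = 2.25e-5 = K_c; the system is at equilibrium.

stay the same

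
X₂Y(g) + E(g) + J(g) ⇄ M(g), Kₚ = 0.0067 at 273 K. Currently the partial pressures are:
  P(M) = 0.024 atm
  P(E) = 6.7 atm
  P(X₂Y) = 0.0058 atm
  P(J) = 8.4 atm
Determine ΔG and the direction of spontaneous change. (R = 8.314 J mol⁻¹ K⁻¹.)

ΔG = 5.44 kJ/mol; the forward reaction is non-spontaneous

Qₚ = P(M) / (P(X₂Y)·P(E)·P(J)) = (0.024) / ((0.0058)·(6.7)·(8.4)) = 0.0735
ΔG = RT ln(Qₚ/Kₚ) = (8.314 J mol⁻¹ K⁻¹)(273 K) × ln(0.0735/0.0067)
   = (2.270 kJ/mol)(2.395) = 5.44 kJ/mol
ΔG > 0, so the forward reaction is non-spontaneous (proceeds in reverse).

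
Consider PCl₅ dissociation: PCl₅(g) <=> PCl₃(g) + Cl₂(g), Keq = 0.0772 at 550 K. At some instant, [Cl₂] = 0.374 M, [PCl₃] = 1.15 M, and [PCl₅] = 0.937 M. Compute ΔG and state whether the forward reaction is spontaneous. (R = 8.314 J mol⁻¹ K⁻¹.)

Q = [PCl₃]·[Cl₂] / [PCl₅] = (1.15)·(0.374) / (0.937) = 0.459
ΔG = RT ln(Q/Keq) = (8.314 J mol⁻¹ K⁻¹)(550 K) × ln(0.459/0.0772)
   = (4.573 kJ/mol)(1.783) = 8.15 kJ/mol
ΔG > 0, so the forward reaction is non-spontaneous (proceeds in reverse).

ΔG = 8.15 kJ/mol; the forward reaction is non-spontaneous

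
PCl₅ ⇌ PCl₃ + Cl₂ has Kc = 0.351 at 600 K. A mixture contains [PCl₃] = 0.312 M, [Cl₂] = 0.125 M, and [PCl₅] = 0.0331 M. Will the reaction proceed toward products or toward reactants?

Qc = [PCl₃]·[Cl₂] / [PCl₅] = (0.312)·(0.125) / (0.0331) = 1.18
Qc = 1.18 > Kc = 0.351, so the reverse reaction proceeds.

reverse (toward reactants)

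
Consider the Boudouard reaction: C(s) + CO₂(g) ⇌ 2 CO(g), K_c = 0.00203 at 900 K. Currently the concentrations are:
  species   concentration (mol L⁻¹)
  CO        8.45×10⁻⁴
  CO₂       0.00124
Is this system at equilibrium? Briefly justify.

(C is a pure solid — omitted from Q_c.)
Q_c = [CO]² / [CO₂] = (8.45×10⁻⁴)² / (0.00124) = 5.76×10⁻⁴
Q_c = 5.76×10⁻⁴ < K_c = 0.00203: net forward reaction.

no; Q < K, reaction proceeds forward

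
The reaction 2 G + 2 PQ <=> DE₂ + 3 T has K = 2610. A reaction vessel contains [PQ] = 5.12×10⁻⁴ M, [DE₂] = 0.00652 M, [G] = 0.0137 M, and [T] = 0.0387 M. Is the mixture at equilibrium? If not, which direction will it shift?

Q = [DE₂]·[T]³ / ([G]²·[PQ]²) = (0.00652)·(0.0387)³ / ((0.0137)²·(5.12×10⁻⁴)²) = 7680
Q = 7680 > K = 2610: net reverse reaction.

no; Q > K, reaction proceeds in reverse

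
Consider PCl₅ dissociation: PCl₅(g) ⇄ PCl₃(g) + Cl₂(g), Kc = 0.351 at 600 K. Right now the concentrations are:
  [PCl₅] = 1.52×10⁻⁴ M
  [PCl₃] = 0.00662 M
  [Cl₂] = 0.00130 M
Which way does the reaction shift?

Qc = [PCl₃]·[Cl₂] / [PCl₅] = (0.00662)·(0.00130) / (1.52×10⁻⁴) = 0.0566
Qc = 0.0566 < Kc = 0.351, so the forward reaction proceeds.

forward (toward products)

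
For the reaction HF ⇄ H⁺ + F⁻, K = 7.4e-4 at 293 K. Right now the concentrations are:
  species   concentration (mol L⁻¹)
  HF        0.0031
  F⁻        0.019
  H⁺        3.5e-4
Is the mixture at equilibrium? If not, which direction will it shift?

Q = [H⁺]·[F⁻] / [HF] = (3.5e-4)·(0.019) / (0.0031) = 0.0021
Q = 0.0021 > K = 7.4e-4: net reverse reaction.

no; Q > K, reaction proceeds in reverse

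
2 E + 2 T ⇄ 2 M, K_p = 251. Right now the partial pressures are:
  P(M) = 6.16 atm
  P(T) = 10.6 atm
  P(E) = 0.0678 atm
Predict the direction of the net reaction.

Q_p = P(M)² / (P(E)²·P(T)²) = (6.16)² / ((0.0678)²·(10.6)²) = 73.5
Q_p = 73.5 < K_p = 251, so the forward reaction proceeds.

in the forward direction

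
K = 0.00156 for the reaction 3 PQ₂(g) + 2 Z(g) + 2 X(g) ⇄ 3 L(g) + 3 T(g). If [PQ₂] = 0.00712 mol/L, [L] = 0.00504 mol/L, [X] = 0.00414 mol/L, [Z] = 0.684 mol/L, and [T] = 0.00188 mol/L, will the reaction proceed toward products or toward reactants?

Q = [L]³·[T]³ / ([PQ₂]³·[Z]²·[X]²) = (0.00504)³·(0.00188)³ / ((0.00712)³·(0.684)²·(0.00414)²) = 2.94e-4
Q = 2.94e-4 < K = 0.00156, so the forward reaction proceeds.

to the right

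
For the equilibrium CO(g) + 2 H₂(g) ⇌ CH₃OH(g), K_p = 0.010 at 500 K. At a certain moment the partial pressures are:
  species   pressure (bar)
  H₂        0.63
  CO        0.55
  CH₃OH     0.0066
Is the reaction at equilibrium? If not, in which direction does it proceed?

Q_p = P(CH₃OH) / (P(CO)·P(H₂)²) = (0.0066) / ((0.55)·(0.63)²) = 0.030
Q_p = 0.030 > K_p = 0.010, so the reverse reaction proceeds.

to the left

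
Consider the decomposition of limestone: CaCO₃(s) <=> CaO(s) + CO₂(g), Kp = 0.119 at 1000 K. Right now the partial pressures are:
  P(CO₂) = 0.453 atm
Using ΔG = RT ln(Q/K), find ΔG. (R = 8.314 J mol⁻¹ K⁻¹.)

(CaCO₃, CaO are pure solids — omitted from Qp.)
Qp = P(CO₂) = 0.453
ΔG = RT ln(Qp/Kp) = (8.314 J mol⁻¹ K⁻¹)(1000 K) × ln(0.453/0.119)
   = (8.314 kJ/mol)(1.337) = 11.1 kJ/mol
ΔG > 0, so the forward reaction is non-spontaneous (proceeds in reverse).

ΔG = 11.1 kJ/mol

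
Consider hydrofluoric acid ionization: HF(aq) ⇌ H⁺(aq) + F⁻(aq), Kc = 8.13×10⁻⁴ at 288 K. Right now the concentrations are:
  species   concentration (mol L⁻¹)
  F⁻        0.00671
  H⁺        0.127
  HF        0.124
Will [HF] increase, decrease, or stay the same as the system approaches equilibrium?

increase

Qc = [H⁺]·[F⁻] / [HF] = (0.127)·(0.00671) / (0.124) = 0.00687
Qc = 0.00687 > Kc = 8.13×10⁻⁴: net reverse reaction.
HF is a reactant, so it increases.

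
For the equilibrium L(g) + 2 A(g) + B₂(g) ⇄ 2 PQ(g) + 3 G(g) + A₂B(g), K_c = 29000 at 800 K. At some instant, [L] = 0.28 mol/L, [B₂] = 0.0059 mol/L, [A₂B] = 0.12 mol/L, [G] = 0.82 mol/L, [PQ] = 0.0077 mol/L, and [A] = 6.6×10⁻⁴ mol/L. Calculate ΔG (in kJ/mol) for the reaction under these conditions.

ΔG = -11.1 kJ/mol

Q_c = [PQ]²·[G]³·[A₂B] / ([L]·[A]²·[B₂]) = (0.0077)²·(0.82)³·(0.12) / ((0.28)·(6.6×10⁻⁴)²·(0.0059)) = 5450
ΔG = RT ln(Q_c/K_c) = (8.314 J mol⁻¹ K⁻¹)(800 K) × ln(5450/29000)
   = (6.651 kJ/mol)(-1.672) = -11.1 kJ/mol
ΔG < 0, so the forward reaction is spontaneous (proceeds forward).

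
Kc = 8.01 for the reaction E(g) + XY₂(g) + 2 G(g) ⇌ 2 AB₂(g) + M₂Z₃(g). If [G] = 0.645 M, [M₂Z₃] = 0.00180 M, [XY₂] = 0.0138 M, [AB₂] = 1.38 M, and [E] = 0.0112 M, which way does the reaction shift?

Qc = [AB₂]²·[M₂Z₃] / ([E]·[XY₂]·[G]²) = (1.38)²·(0.00180) / ((0.0112)·(0.0138)·(0.645)²) = 53.3
Qc = 53.3 > Kc = 8.01, so the reverse reaction proceeds.

reverse (toward reactants)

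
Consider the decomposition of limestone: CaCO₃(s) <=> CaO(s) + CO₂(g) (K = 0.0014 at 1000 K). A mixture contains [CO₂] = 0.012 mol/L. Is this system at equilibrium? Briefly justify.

no; Q > K, reaction proceeds in reverse

(CaCO₃, CaO are pure solids — omitted from Q.)
Q = [CO₂] = 0.012
Q = 0.012 > K = 0.0014: net reverse reaction.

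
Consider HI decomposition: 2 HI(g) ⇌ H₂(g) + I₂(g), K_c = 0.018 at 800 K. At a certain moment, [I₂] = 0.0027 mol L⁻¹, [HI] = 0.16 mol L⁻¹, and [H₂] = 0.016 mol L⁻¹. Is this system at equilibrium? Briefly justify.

Q_c = [H₂]·[I₂] / [HI]² = (0.016)·(0.0027) / (0.16)² = 0.0017
Q_c = 0.0017 < K_c = 0.018: net forward reaction.

no; Q < K, reaction proceeds forward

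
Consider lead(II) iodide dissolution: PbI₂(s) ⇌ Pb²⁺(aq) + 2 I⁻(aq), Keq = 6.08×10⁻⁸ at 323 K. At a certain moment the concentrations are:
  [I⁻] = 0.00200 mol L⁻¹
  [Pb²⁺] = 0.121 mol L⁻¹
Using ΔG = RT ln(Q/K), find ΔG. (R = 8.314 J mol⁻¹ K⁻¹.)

ΔG = 5.57 kJ/mol

(PbI₂ is a pure solid — omitted from Q.)
Q = [Pb²⁺]·[I⁻]² = (0.121)·(0.00200)² = 4.84×10⁻⁷
ΔG = RT ln(Q/Keq) = (8.314 J mol⁻¹ K⁻¹)(323 K) × ln(4.84×10⁻⁷/6.08×10⁻⁸)
   = (2.685 kJ/mol)(2.074) = 5.57 kJ/mol
ΔG > 0, so the forward reaction is non-spontaneous (proceeds in reverse).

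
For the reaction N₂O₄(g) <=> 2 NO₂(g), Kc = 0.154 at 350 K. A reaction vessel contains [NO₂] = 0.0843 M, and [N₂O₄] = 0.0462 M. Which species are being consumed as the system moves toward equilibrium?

none (at equilibrium)

Qc = [NO₂]² / [N₂O₄] = (0.0843)² / (0.0462) = 0.154
Qc = 0.154 = Kc; the system is at equilibrium.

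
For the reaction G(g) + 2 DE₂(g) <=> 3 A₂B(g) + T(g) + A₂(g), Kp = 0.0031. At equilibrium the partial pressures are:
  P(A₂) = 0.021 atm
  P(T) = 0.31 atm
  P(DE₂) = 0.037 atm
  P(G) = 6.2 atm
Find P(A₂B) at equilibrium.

P(A₂B) = 0.16 atm

At equilibrium, Kp = P(A₂B)³·P(T)·P(A₂) / (P(G)·P(DE₂)²) = 0.0031.
(P(A₂B))³·(0.31)·(0.021) / ((6.2)·(0.037)²) = 0.0031
P(A₂B)³ = 0.00404 ⇒ P(A₂B) = 0.16 atm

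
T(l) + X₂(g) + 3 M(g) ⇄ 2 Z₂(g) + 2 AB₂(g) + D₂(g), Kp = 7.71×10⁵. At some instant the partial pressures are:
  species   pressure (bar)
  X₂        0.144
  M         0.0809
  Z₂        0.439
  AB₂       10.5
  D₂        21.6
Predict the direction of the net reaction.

(T is a pure liquid — omitted from Qp.)
Qp = P(Z₂)²·P(AB₂)²·P(D₂) / (P(X₂)·P(M)³) = (0.439)²·(10.5)²·(21.6) / ((0.144)·(0.0809)³) = 6.02×10⁶
Qp = 6.02×10⁶ > Kp = 7.71×10⁵, so the reverse reaction proceeds.

to the left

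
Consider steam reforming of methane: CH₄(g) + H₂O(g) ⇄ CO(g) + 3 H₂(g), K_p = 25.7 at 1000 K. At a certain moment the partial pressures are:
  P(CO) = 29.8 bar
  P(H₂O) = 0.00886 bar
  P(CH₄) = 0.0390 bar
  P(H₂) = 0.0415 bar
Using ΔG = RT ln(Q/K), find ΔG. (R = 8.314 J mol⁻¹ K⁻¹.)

Q_p = P(CO)·P(H₂)³ / (P(CH₄)·P(H₂O)) = (29.8)·(0.0415)³ / ((0.0390)·(0.00886)) = 6.16
ΔG = RT ln(Q_p/K_p) = (8.314 J mol⁻¹ K⁻¹)(1000 K) × ln(6.16/25.7)
   = (8.314 kJ/mol)(-1.428) = -11.9 kJ/mol
ΔG < 0, so the forward reaction is spontaneous (proceeds forward).

ΔG = -11.9 kJ/mol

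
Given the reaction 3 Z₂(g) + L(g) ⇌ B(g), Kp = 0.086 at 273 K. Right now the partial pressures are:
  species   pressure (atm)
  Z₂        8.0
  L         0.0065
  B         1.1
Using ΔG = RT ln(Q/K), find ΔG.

ΔG = 3.06 kJ/mol

Qp = P(B) / (P(Z₂)³·P(L)) = (1.1) / ((8.0)³·(0.0065)) = 0.331
ΔG = RT ln(Qp/Kp) = (8.314 J mol⁻¹ K⁻¹)(273 K) × ln(0.331/0.086)
   = (2.270 kJ/mol)(1.348) = 3.06 kJ/mol
ΔG > 0, so the forward reaction is non-spontaneous (proceeds in reverse).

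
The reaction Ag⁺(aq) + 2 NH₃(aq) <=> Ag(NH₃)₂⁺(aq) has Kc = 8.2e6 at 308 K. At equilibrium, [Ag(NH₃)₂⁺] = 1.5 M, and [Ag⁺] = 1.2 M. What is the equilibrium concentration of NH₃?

At equilibrium, Kc = [Ag(NH₃)₂⁺] / ([Ag⁺]·[NH₃]²) = 8.2e6.
(1.5) / ((1.2)·([NH₃])²) = 8.2e6
[NH₃]² = 1.52e-7 ⇒ [NH₃] = 3.9e-4 M

[NH₃] = 3.9e-4 M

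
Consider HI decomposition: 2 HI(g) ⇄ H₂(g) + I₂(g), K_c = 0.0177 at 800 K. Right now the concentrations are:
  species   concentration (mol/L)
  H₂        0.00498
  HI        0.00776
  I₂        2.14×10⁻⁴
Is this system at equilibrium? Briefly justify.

Q_c = [H₂]·[I₂] / [HI]² = (0.00498)·(2.14×10⁻⁴) / (0.00776)² = 0.0177
Q_c = 0.0177 = K_c; the system is at equilibrium.

yes, at equilibrium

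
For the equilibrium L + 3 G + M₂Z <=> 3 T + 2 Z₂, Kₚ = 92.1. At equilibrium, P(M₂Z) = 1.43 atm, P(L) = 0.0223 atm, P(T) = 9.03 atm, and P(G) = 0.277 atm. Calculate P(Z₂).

P(Z₂) = 0.00921 atm

At equilibrium, Kₚ = P(T)³·P(Z₂)² / (P(L)·P(G)³·P(M₂Z)) = 92.1.
(9.03)³·(P(Z₂))² / ((0.0223)·(0.277)³·(1.43)) = 92.1
P(Z₂)² = 8.48×10⁻⁵ ⇒ P(Z₂) = 0.00921 atm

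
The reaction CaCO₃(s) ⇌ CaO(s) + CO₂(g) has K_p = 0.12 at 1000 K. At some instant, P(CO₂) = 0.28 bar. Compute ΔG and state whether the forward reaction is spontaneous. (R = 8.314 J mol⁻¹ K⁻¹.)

(CaCO₃, CaO are pure solids — omitted from Q_p.)
Q_p = P(CO₂) = 0.280
ΔG = RT ln(Q_p/K_p) = (8.314 J mol⁻¹ K⁻¹)(1000 K) × ln(0.280/0.12)
   = (8.314 kJ/mol)(0.8473) = 7.04 kJ/mol
ΔG > 0, so the forward reaction is non-spontaneous (proceeds in reverse).

ΔG = 7.04 kJ/mol; the forward reaction is non-spontaneous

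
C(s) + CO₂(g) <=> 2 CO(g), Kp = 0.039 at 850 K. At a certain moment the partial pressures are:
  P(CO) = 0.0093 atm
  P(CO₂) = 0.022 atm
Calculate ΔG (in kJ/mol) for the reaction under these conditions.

ΔG = -16.2 kJ/mol

(C is a pure solid — omitted from Qp.)
Qp = P(CO)² / P(CO₂) = (0.0093)² / (0.022) = 0.00393
ΔG = RT ln(Qp/Kp) = (8.314 J mol⁻¹ K⁻¹)(850 K) × ln(0.00393/0.039)
   = (7.067 kJ/mol)(-2.295) = -16.2 kJ/mol
ΔG < 0, so the forward reaction is spontaneous (proceeds forward).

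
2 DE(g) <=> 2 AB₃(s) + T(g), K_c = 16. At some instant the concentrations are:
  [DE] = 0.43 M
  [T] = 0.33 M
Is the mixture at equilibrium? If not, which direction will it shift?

no; Q < K, reaction proceeds forward

(AB₃ is a pure solid — omitted from Q_c.)
Q_c = [T] / [DE]² = (0.33) / (0.43)² = 1.8
Q_c = 1.8 < K_c = 16: net forward reaction.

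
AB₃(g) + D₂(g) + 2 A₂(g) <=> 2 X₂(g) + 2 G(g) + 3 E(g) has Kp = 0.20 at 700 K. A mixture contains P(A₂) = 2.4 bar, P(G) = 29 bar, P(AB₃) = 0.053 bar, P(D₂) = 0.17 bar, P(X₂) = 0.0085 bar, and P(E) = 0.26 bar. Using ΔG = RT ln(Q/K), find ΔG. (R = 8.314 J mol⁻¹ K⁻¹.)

ΔG = -13.2 kJ/mol

Qp = P(X₂)²·P(G)²·P(E)³ / (P(AB₃)·P(D₂)·P(A₂)²) = (0.0085)²·(29)²·(0.26)³ / ((0.053)·(0.17)·(2.4)²) = 0.0206
ΔG = RT ln(Qp/Kp) = (8.314 J mol⁻¹ K⁻¹)(700 K) × ln(0.0206/0.20)
   = (5.820 kJ/mol)(-2.273) = -13.2 kJ/mol
ΔG < 0, so the forward reaction is spontaneous (proceeds forward).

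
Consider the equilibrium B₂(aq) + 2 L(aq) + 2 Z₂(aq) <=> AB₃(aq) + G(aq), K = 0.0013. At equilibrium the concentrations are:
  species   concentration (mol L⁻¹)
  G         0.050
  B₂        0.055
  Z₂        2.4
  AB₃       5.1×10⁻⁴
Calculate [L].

At equilibrium, K = [AB₃]·[G] / ([B₂]·[L]²·[Z₂]²) = 0.0013.
(5.1×10⁻⁴)·(0.050) / ((0.055)·([L])²·(2.4)²) = 0.0013
[L]² = 0.0619 ⇒ [L] = 0.25 mol L⁻¹

[L] = 0.25 mol L⁻¹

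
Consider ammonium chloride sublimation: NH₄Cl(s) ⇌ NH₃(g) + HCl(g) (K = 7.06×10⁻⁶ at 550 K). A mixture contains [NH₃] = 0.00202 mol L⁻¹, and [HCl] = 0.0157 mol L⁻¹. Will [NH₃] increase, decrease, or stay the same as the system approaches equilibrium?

(NH₄Cl is a pure solid — omitted from Q.)
Q = [NH₃]·[HCl] = (0.00202)·(0.0157) = 3.17×10⁻⁵
Q = 3.17×10⁻⁵ > K = 7.06×10⁻⁶: net reverse reaction.
NH₃ is a product, so it decreases.

decrease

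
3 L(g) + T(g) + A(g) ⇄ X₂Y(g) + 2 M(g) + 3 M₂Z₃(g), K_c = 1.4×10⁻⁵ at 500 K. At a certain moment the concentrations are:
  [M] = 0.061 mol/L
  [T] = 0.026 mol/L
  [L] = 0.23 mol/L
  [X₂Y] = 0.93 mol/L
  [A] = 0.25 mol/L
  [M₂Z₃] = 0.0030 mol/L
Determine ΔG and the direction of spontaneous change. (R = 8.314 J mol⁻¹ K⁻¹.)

Q_c = [X₂Y]·[M]²·[M₂Z₃]³ / ([L]³·[T]·[A]) = (0.93)·(0.061)²·(0.0030)³ / ((0.23)³·(0.026)·(0.25)) = 1.18×10⁻⁶
ΔG = RT ln(Q_c/K_c) = (8.314 J mol⁻¹ K⁻¹)(500 K) × ln(1.18×10⁻⁶/1.4×10⁻⁵)
   = (4.157 kJ/mol)(-2.474) = -10.3 kJ/mol
ΔG < 0, so the forward reaction is spontaneous (proceeds forward).

ΔG = -10.3 kJ/mol; the forward reaction is spontaneous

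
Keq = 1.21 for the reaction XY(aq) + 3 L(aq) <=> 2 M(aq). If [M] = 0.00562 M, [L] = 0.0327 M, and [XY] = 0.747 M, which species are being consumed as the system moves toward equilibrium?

none (at equilibrium)

Q = [M]² / ([XY]·[L]³) = (0.00562)² / ((0.747)·(0.0327)³) = 1.21
Q = 1.21 = Keq; the system is at equilibrium.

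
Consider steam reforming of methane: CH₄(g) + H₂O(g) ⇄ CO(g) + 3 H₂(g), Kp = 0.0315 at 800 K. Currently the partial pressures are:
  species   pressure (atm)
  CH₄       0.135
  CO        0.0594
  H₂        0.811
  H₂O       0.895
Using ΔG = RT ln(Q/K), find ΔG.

Qp = P(CO)·P(H₂)³ / (P(CH₄)·P(H₂O)) = (0.0594)·(0.811)³ / ((0.135)·(0.895)) = 0.262
ΔG = RT ln(Qp/Kp) = (8.314 J mol⁻¹ K⁻¹)(800 K) × ln(0.262/0.0315)
   = (6.651 kJ/mol)(2.118) = 14.1 kJ/mol
ΔG > 0, so the forward reaction is non-spontaneous (proceeds in reverse).

ΔG = 14.1 kJ/mol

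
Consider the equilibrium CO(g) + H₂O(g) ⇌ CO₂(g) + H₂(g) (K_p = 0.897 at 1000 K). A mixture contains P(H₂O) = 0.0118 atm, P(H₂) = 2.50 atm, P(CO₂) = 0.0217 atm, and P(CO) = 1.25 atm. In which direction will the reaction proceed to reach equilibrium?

Q_p = P(CO₂)·P(H₂) / (P(CO)·P(H₂O)) = (0.0217)·(2.50) / ((1.25)·(0.0118)) = 3.68
Q_p = 3.68 > K_p = 0.897, so the reverse reaction proceeds.

in the reverse direction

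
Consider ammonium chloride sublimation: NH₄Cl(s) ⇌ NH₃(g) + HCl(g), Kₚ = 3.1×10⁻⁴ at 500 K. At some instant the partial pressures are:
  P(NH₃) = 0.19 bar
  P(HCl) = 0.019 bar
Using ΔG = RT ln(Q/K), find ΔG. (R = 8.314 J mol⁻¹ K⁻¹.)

ΔG = 10.2 kJ/mol

(NH₄Cl is a pure solid — omitted from Qₚ.)
Qₚ = P(NH₃)·P(HCl) = (0.19)·(0.019) = 0.00361
ΔG = RT ln(Qₚ/Kₚ) = (8.314 J mol⁻¹ K⁻¹)(500 K) × ln(0.00361/3.1×10⁻⁴)
   = (4.157 kJ/mol)(2.455) = 10.2 kJ/mol
ΔG > 0, so the forward reaction is non-spontaneous (proceeds in reverse).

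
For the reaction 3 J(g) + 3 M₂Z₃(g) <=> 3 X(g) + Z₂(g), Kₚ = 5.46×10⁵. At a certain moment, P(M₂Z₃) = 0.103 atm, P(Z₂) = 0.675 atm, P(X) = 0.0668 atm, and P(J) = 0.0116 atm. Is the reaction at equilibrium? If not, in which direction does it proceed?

Qₚ = P(X)³·P(Z₂) / (P(J)³·P(M₂Z₃)³) = (0.0668)³·(0.675) / ((0.0116)³·(0.103)³) = 1.18×10⁵
Qₚ = 1.18×10⁵ < Kₚ = 5.46×10⁵, so the forward reaction proceeds.

forward (toward products)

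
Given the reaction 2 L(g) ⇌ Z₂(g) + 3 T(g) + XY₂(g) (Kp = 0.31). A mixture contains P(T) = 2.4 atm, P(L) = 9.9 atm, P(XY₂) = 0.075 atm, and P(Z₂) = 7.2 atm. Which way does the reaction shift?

Qp = P(Z₂)·P(T)³·P(XY₂) / P(L)² = (7.2)·(2.4)³·(0.075) / (9.9)² = 0.076
Qp = 0.076 < Kp = 0.31, so the forward reaction proceeds.

toward products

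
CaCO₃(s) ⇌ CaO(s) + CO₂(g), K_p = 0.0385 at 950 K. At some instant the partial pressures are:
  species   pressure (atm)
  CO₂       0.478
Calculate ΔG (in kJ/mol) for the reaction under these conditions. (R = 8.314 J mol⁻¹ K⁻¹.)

ΔG = 19.9 kJ/mol

(CaCO₃, CaO are pure solids — omitted from Q_p.)
Q_p = P(CO₂) = 0.478
ΔG = RT ln(Q_p/K_p) = (8.314 J mol⁻¹ K⁻¹)(950 K) × ln(0.478/0.0385)
   = (7.898 kJ/mol)(2.519) = 19.9 kJ/mol
ΔG > 0, so the forward reaction is non-spontaneous (proceeds in reverse).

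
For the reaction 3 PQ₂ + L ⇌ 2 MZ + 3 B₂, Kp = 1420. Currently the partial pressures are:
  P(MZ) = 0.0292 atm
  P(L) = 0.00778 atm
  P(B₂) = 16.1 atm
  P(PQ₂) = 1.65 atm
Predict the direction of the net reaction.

Qp = P(MZ)²·P(B₂)³ / (P(PQ₂)³·P(L)) = (0.0292)²·(16.1)³ / ((1.65)³·(0.00778)) = 102
Qp = 102 < Kp = 1420, so the forward reaction proceeds.

forward (toward products)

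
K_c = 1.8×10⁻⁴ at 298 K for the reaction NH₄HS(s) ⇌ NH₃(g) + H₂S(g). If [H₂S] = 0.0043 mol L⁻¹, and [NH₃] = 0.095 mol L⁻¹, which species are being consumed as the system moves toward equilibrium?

NH₃, H₂S (products)

(NH₄HS is a pure solid — omitted from Q_c.)
Q_c = [NH₃]·[H₂S] = (0.095)·(0.0043) = 4.1×10⁻⁴
Q_c = 4.1×10⁻⁴ > K_c = 1.8×10⁻⁴: net reverse reaction.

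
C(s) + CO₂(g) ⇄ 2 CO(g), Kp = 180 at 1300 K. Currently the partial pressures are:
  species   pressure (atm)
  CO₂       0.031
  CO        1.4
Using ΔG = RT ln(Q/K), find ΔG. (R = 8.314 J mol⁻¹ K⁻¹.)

ΔG = -11.3 kJ/mol

(C is a pure solid — omitted from Qp.)
Qp = P(CO)² / P(CO₂) = (1.4)² / (0.031) = 63.2
ΔG = RT ln(Qp/Kp) = (8.314 J mol⁻¹ K⁻¹)(1300 K) × ln(63.2/180)
   = (10.81 kJ/mol)(-1.047) = -11.3 kJ/mol
ΔG < 0, so the forward reaction is spontaneous (proceeds forward).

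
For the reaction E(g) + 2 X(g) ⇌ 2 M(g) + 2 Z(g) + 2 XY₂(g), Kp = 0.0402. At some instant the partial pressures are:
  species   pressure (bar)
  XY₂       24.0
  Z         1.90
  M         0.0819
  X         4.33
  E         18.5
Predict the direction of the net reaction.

neither direction; the system is at equilibrium

Qp = P(M)²·P(Z)²·P(XY₂)² / (P(E)·P(X)²) = (0.0819)²·(1.90)²·(24.0)² / ((18.5)·(4.33)²) = 0.0402
Qp = 0.0402 = Kp, so the system is already at equilibrium.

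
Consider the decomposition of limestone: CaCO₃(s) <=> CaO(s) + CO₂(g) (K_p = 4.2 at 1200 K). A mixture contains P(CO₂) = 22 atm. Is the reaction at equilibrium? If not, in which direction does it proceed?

to the left

(CaCO₃, CaO are pure solids — omitted from Q_p.)
Q_p = P(CO₂) = 22
Q_p = 22 > K_p = 4.2, so the reverse reaction proceeds.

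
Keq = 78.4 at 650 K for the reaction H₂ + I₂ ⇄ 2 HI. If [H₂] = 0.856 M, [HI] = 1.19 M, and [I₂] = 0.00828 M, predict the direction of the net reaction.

Q = [HI]² / ([H₂]·[I₂]) = (1.19)² / ((0.856)·(0.00828)) = 200
Q = 200 > Keq = 78.4, so the reverse reaction proceeds.

to the left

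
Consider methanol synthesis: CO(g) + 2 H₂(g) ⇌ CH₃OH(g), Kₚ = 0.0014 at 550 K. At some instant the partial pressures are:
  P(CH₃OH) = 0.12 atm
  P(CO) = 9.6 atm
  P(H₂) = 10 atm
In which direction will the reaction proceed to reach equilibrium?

forward (toward products)

Qₚ = P(CH₃OH) / (P(CO)·P(H₂)²) = (0.12) / ((9.6)·(10)²) = 1.2×10⁻⁴
Qₚ = 1.2×10⁻⁴ < Kₚ = 0.0014, so the forward reaction proceeds.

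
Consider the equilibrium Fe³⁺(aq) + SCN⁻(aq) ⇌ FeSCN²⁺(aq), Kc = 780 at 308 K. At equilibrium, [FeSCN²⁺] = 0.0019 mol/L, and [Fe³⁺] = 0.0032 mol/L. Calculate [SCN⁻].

[SCN⁻] = 7.6e-4 mol/L

At equilibrium, Kc = [FeSCN²⁺] / ([Fe³⁺]·[SCN⁻]) = 780.
(0.0019) / ((0.0032)·([SCN⁻])) = 780
[SCN⁻] = 7.61e-4 = 7.6e-4 mol/L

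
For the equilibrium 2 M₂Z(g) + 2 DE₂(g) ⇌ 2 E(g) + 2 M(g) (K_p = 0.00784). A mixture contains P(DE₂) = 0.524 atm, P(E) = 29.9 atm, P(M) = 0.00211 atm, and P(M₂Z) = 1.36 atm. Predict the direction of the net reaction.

Q_p = P(E)²·P(M)² / (P(M₂Z)²·P(DE₂)²) = (29.9)²·(0.00211)² / ((1.36)²·(0.524)²) = 0.00784
Q_p = 0.00784 = K_p, so the system is already at equilibrium.

no net change (already at equilibrium)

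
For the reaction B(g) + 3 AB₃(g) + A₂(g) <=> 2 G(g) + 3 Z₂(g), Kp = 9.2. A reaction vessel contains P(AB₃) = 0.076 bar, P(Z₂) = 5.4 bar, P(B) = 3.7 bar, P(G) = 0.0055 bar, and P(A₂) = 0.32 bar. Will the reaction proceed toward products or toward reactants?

Qp = P(G)²·P(Z₂)³ / (P(B)·P(AB₃)³·P(A₂)) = (0.0055)²·(5.4)³ / ((3.7)·(0.076)³·(0.32)) = 9.2
Qp = 9.2 = Kp, so the system is already at equilibrium.

neither direction; the system is at equilibrium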